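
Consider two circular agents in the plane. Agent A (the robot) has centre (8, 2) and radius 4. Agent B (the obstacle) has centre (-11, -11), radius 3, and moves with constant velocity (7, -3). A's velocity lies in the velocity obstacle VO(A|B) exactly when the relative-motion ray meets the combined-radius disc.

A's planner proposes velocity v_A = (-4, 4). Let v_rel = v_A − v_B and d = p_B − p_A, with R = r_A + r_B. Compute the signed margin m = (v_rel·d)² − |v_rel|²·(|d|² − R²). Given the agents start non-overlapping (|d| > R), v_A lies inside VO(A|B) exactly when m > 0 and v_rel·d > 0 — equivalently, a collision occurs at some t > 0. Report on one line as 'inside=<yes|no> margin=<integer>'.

d = (-19, -13),  |d|² = 530;  R = 4+3 = 7,  c = 530−7² = 481
v_rel = (-11, 7),  |v_rel|² = 170;  v_rel·d = (-11)·(-19) + (7)·(-13) = 118
170·t² − 236·t + 481 = 0  ⇒  m = 118² − 170·481 = -67846
m = -67846 < 0,  v_rel·d = 118 > 0  ⇒  outside

inside=no margin=-67846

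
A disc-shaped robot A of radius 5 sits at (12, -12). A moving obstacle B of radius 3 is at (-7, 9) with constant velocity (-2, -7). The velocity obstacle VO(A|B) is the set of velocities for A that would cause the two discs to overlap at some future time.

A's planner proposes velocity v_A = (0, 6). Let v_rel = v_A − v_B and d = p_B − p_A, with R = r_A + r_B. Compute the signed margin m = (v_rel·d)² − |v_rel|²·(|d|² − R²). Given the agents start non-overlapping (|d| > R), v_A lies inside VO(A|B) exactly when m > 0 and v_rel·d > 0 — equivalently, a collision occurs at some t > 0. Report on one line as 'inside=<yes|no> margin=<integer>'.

d = (-19, 21),  |d|² = 802;  R = 5+3 = 8,  c = 802−8² = 738
v_rel = (2, 13),  |v_rel|² = 173;  v_rel·d = (2)·(-19) + (13)·(21) = 235
173·t² − 470·t + 738 = 0  ⇒  m = 235² − 173·738 = -72449
m = -72449 < 0,  v_rel·d = 235 > 0  ⇒  outside

inside=no margin=-72449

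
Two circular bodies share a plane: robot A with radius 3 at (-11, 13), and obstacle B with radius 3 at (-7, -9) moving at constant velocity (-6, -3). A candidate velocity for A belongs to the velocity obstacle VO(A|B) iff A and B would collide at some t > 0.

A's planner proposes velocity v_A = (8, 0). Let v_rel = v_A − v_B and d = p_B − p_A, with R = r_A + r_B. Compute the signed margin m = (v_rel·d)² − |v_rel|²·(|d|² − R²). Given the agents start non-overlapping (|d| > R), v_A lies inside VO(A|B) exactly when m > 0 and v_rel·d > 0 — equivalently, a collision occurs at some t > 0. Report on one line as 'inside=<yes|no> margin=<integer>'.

d = (4, -22),  |d|² = 500;  R = 3+3 = 6,  c = 500−6² = 464
v_rel = (14, 3),  |v_rel|² = 205;  v_rel·d = (14)·(4) + (3)·(-22) = -10
205·t² + 20·t + 464 = 0  ⇒  m = (-10)² − 205·464 = -95020
m = -95020 < 0,  v_rel·d = -10 < 0  ⇒  outside

inside=no margin=-95020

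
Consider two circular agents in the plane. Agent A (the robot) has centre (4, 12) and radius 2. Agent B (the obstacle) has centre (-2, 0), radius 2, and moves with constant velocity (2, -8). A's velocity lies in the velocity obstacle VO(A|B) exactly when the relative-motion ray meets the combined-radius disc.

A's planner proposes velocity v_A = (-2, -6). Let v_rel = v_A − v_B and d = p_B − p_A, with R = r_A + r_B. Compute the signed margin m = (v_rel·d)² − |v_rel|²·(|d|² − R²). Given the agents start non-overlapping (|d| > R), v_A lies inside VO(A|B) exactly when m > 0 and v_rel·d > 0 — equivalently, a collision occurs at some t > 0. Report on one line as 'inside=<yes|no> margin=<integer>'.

d = (-6, -12),  |d|² = 180;  R = 2+2 = 4,  c = 180−4² = 164
v_rel = (-4, 2),  |v_rel|² = 20;  v_rel·d = (-4)·(-6) + (2)·(-12) = 0
20·t² − 0·t + 164 = 0  ⇒  m = 0² − 20·164 = -3280
m = -3280 < 0,  v_rel·d = 0 = 0  ⇒  outside

inside=no margin=-3280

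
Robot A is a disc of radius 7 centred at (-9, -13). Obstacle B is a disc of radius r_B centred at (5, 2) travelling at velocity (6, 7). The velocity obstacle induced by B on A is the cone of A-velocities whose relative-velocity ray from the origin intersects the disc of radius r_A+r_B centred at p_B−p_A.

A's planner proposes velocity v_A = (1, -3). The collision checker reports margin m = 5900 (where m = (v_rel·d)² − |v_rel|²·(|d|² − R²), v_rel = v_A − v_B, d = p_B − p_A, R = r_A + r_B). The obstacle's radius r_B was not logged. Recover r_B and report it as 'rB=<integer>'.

m = 5900
d = (14, 15);  v_rel = (-5, -10),  |v_rel|² = 125
v_rel×d = (-5)·(15) − (-10)·(14) = 65
since m = R²·125 − 65²:  R² = (4225 + 5900) / 125 = 81
R = √81 = 9  ⇒  r_B = 9 − 7 = 2

rB=2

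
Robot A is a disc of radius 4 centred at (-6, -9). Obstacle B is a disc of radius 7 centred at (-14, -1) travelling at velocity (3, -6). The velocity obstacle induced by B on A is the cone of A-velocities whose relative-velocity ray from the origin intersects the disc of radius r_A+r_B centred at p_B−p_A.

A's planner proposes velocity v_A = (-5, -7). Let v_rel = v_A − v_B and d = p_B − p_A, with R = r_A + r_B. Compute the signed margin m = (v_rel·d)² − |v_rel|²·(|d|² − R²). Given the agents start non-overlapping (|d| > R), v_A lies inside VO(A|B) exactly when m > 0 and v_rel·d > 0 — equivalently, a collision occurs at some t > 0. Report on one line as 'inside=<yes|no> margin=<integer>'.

d = (-8, 8),  |d|² = 128;  R = 4+7 = 11,  c = 128−11² = 7
v_rel = (-8, -1),  |v_rel|² = 65;  v_rel·d = (-8)·(-8) + (-1)·(8) = 56
65·t² − 112·t + 7 = 0  ⇒  m = 56² − 65·7 = 2681
m = 2681 > 0,  v_rel·d = 56 > 0  ⇒  inside

inside=yes margin=2681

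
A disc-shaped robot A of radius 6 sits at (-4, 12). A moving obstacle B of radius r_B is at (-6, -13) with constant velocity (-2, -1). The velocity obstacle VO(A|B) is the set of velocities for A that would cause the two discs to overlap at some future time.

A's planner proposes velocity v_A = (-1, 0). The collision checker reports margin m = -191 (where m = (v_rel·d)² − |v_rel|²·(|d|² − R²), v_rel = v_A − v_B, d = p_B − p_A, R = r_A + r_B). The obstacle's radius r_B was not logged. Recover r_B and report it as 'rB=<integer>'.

m = -191
d = (-2, -25);  v_rel = (1, 1),  |v_rel|² = 2
v_rel×d = (1)·(-25) − (1)·(-2) = -23
since m = R²·2 − (-23)²:  R² = (529 + -191) / 2 = 169
R = √169 = 13  ⇒  r_B = 13 − 6 = 7

rB=7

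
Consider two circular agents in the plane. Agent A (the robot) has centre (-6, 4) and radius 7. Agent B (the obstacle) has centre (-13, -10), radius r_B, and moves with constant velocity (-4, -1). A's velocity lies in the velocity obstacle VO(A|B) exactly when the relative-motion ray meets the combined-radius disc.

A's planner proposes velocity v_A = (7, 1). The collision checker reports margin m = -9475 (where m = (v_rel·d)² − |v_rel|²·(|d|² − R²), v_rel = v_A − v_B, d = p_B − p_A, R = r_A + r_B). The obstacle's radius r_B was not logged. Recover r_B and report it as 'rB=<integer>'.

m = -9475
d = (-7, -14);  v_rel = (11, 2),  |v_rel|² = 125
v_rel×d = (11)·(-14) − (2)·(-7) = -140
since m = R²·125 − (-140)²:  R² = (19600 + -9475) / 125 = 81
R = √81 = 9  ⇒  r_B = 9 − 7 = 2

rB=2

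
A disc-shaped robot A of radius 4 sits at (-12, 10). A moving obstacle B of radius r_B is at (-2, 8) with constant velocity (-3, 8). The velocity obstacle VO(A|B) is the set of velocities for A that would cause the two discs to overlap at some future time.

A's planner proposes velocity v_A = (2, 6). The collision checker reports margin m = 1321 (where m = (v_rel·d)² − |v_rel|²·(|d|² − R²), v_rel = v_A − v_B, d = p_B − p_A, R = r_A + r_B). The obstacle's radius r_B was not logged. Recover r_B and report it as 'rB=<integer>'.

m = 1321
d = (10, -2);  v_rel = (5, -2),  |v_rel|² = 29
v_rel×d = (5)·(-2) − (-2)·(10) = 10
since m = R²·29 − 10²:  R² = (100 + 1321) / 29 = 49
R = √49 = 7  ⇒  r_B = 7 − 4 = 3

rB=3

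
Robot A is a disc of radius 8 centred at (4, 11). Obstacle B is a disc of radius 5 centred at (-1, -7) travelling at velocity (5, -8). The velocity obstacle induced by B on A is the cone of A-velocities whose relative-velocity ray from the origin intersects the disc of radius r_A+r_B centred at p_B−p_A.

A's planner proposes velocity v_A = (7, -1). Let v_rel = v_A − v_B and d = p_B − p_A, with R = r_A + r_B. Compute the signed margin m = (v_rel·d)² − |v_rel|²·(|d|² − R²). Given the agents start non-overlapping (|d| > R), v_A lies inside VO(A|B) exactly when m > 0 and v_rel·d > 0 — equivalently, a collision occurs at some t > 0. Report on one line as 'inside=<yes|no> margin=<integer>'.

d = (-5, -18),  |d|² = 349;  R = 8+5 = 13,  c = 349−13² = 180
v_rel = (2, 7),  |v_rel|² = 53;  v_rel·d = (2)·(-5) + (7)·(-18) = -136
53·t² + 272·t + 180 = 0  ⇒  m = (-136)² − 53·180 = 8956
m = 8956 > 0,  v_rel·d = -136 < 0  ⇒  outside

inside=no margin=8956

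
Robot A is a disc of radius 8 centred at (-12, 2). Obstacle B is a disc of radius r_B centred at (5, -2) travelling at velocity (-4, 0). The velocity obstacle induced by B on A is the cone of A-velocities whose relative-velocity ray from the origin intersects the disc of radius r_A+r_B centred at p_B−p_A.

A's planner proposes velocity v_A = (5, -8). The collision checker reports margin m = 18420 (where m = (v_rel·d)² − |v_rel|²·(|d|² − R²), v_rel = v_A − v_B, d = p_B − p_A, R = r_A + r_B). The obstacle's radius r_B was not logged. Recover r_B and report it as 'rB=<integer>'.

m = 18420
d = (17, -4);  v_rel = (9, -8),  |v_rel|² = 145
v_rel×d = (9)·(-4) − (-8)·(17) = 100
since m = R²·145 − 100²:  R² = (10000 + 18420) / 145 = 196
R = √196 = 14  ⇒  r_B = 14 − 8 = 6

rB=6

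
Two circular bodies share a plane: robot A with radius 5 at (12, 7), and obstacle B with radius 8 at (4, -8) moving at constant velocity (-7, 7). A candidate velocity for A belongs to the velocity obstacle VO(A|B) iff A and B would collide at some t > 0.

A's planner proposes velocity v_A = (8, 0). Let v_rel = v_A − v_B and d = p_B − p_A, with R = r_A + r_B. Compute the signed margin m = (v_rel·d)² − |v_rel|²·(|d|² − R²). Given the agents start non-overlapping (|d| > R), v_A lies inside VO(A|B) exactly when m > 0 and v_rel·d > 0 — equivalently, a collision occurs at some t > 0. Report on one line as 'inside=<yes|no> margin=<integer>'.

d = (-8, -15),  |d|² = 289;  R = 5+8 = 13,  c = 289−13² = 120
v_rel = (15, -7),  |v_rel|² = 274;  v_rel·d = (15)·(-8) + (-7)·(-15) = -15
274·t² + 30·t + 120 = 0  ⇒  m = (-15)² − 274·120 = -32655
m = -32655 < 0,  v_rel·d = -15 < 0  ⇒  outside

inside=no margin=-32655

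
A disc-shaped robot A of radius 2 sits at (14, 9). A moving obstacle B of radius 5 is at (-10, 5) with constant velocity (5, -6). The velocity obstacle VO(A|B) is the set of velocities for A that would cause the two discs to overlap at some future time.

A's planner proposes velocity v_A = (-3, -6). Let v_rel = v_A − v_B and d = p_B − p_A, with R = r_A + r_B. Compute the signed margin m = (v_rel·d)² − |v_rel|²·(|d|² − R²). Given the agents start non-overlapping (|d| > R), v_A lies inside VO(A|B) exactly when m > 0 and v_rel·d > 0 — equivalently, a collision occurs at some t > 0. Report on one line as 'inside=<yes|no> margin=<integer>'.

d = (-24, -4),  |d|² = 592;  R = 2+5 = 7,  c = 592−7² = 543
v_rel = (-8, 0),  |v_rel|² = 64;  v_rel·d = (-8)·(-24) + (0)·(-4) = 192
64·t² − 384·t + 543 = 0  ⇒  m = 192² − 64·543 = 2112
m = 2112 > 0,  v_rel·d = 192 > 0  ⇒  inside

inside=yes margin=2112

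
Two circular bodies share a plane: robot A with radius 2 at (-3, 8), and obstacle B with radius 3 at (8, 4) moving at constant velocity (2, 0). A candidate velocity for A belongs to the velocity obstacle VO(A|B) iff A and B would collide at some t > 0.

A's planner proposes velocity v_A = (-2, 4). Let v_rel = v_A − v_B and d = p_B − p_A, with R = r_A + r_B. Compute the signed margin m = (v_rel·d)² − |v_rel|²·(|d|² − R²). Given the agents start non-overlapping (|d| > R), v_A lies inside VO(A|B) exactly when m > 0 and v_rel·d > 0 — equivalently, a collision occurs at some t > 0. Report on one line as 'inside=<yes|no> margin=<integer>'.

d = (11, -4),  |d|² = 137;  R = 2+3 = 5,  c = 137−5² = 112
v_rel = (-4, 4),  |v_rel|² = 32;  v_rel·d = (-4)·(11) + (4)·(-4) = -60
32·t² + 120·t + 112 = 0  ⇒  m = (-60)² − 32·112 = 16
m = 16 > 0,  v_rel·d = -60 < 0  ⇒  outside

inside=no margin=16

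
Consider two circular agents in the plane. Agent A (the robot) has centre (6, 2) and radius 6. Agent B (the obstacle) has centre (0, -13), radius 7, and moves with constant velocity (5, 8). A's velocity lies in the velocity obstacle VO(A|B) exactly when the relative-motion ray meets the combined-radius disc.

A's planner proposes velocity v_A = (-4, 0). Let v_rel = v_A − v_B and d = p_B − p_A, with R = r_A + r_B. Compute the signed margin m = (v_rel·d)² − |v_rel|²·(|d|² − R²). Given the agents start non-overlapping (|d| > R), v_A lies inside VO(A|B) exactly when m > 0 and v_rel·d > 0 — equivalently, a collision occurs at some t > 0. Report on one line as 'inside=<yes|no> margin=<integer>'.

d = (-6, -15),  |d|² = 261;  R = 6+7 = 13,  c = 261−13² = 92
v_rel = (-9, -8),  |v_rel|² = 145;  v_rel·d = (-9)·(-6) + (-8)·(-15) = 174
145·t² − 348·t + 92 = 0  ⇒  m = 174² − 145·92 = 16936
m = 16936 > 0,  v_rel·d = 174 > 0  ⇒  inside

inside=yes margin=16936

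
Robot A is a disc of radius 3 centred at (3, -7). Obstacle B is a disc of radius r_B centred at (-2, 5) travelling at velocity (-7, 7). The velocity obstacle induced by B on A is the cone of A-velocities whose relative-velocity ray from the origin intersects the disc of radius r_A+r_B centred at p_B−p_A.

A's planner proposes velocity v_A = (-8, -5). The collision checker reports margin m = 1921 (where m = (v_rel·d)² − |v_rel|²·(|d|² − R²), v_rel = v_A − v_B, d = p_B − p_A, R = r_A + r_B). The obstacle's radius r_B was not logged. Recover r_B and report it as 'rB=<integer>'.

m = 1921
d = (-5, 12);  v_rel = (-1, -12),  |v_rel|² = 145
v_rel×d = (-1)·(12) − (-12)·(-5) = -72
since m = R²·145 − (-72)²:  R² = (5184 + 1921) / 145 = 49
R = √49 = 7  ⇒  r_B = 7 − 3 = 4

rB=4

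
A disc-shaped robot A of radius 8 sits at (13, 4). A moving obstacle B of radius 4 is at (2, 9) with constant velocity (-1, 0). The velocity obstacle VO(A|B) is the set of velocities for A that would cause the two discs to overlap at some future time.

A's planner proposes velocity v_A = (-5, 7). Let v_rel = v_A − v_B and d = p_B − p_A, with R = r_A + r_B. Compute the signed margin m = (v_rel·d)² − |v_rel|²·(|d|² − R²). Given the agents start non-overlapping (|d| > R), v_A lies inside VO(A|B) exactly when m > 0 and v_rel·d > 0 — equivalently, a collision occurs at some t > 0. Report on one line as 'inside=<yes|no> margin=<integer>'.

d = (-11, 5),  |d|² = 146;  R = 8+4 = 12,  c = 146−12² = 2
v_rel = (-4, 7),  |v_rel|² = 65;  v_rel·d = (-4)·(-11) + (7)·(5) = 79
65·t² − 158·t + 2 = 0  ⇒  m = 79² − 65·2 = 6111
m = 6111 > 0,  v_rel·d = 79 > 0  ⇒  inside

inside=yes margin=6111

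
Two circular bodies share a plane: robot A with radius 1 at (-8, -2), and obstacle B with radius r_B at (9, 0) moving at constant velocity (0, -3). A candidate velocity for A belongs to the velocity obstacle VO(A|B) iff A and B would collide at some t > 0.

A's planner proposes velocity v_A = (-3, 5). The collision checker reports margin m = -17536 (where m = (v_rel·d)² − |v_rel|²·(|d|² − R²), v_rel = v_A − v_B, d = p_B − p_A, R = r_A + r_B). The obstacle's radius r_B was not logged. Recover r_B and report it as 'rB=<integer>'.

m = -17536
d = (17, 2);  v_rel = (-3, 8),  |v_rel|² = 73
v_rel×d = (-3)·(2) − (8)·(17) = -142
since m = R²·73 − (-142)²:  R² = (20164 + -17536) / 73 = 36
R = √36 = 6  ⇒  r_B = 6 − 1 = 5

rB=5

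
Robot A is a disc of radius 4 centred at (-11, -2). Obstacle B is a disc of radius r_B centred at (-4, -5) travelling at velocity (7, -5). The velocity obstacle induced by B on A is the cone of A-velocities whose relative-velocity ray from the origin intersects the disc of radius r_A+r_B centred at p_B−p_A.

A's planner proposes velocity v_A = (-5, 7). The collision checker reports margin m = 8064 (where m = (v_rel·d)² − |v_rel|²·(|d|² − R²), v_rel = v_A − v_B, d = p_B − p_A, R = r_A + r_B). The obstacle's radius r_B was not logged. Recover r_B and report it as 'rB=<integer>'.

m = 8064
d = (7, -3);  v_rel = (-12, 12),  |v_rel|² = 288
v_rel×d = (-12)·(-3) − (12)·(7) = -48
since m = R²·288 − (-48)²:  R² = (2304 + 8064) / 288 = 36
R = √36 = 6  ⇒  r_B = 6 − 4 = 2

rB=2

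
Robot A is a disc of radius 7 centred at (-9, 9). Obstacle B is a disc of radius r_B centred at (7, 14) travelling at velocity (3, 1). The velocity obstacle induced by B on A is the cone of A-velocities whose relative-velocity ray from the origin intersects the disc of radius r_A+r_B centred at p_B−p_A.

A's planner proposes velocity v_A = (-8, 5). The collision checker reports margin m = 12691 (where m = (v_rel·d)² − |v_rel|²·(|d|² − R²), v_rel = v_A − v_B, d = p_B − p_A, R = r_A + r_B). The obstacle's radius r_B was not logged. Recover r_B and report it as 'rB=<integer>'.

m = 12691
d = (16, 5);  v_rel = (-11, 4),  |v_rel|² = 137
v_rel×d = (-11)·(5) − (4)·(16) = -119
since m = R²·137 − (-119)²:  R² = (14161 + 12691) / 137 = 196
R = √196 = 14  ⇒  r_B = 14 − 7 = 7

rB=7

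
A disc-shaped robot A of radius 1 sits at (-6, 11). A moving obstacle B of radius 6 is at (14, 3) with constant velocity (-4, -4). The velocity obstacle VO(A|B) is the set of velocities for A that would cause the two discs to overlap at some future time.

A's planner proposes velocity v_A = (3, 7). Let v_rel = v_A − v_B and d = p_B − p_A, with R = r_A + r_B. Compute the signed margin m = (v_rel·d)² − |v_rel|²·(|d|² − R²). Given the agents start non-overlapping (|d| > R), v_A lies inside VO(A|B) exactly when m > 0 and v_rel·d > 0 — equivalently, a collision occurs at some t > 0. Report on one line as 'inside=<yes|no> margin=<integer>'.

d = (20, -8),  |d|² = 464;  R = 1+6 = 7,  c = 464−7² = 415
v_rel = (7, 11),  |v_rel|² = 170;  v_rel·d = (7)·(20) + (11)·(-8) = 52
170·t² − 104·t + 415 = 0  ⇒  m = 52² − 170·415 = -67846
m = -67846 < 0,  v_rel·d = 52 > 0  ⇒  outside

inside=no margin=-67846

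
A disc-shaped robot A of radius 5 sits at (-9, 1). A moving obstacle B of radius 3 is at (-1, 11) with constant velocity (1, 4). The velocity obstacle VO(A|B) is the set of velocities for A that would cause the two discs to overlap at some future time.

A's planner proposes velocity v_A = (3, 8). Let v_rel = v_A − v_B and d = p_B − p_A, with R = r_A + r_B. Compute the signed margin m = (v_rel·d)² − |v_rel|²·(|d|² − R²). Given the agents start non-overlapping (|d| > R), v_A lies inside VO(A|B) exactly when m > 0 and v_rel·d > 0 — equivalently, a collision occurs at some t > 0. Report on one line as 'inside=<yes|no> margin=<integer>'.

d = (8, 10),  |d|² = 164;  R = 5+3 = 8,  c = 164−8² = 100
v_rel = (2, 4),  |v_rel|² = 20;  v_rel·d = (2)·(8) + (4)·(10) = 56
20·t² − 112·t + 100 = 0  ⇒  m = 56² − 20·100 = 1136
m = 1136 > 0,  v_rel·d = 56 > 0  ⇒  inside

inside=yes margin=1136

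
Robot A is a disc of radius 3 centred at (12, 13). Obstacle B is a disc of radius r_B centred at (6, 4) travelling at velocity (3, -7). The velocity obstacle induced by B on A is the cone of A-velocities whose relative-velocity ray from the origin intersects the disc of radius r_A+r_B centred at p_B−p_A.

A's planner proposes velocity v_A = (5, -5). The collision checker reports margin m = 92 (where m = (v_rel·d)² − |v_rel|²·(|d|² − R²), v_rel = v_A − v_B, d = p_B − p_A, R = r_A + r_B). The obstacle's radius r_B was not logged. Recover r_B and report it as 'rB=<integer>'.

m = 92
d = (-6, -9);  v_rel = (2, 2),  |v_rel|² = 8
v_rel×d = (2)·(-9) − (2)·(-6) = -6
since m = R²·8 − (-6)²:  R² = (36 + 92) / 8 = 16
R = √16 = 4  ⇒  r_B = 4 − 3 = 1

rB=1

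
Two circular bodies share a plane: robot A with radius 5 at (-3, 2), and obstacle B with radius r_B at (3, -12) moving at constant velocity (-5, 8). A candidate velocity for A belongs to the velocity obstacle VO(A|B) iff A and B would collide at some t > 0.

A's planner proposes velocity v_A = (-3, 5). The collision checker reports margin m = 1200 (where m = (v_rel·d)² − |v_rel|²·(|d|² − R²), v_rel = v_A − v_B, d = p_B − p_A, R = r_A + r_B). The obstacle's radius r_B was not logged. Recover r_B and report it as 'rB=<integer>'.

m = 1200
d = (6, -14);  v_rel = (2, -3),  |v_rel|² = 13
v_rel×d = (2)·(-14) − (-3)·(6) = -10
since m = R²·13 − (-10)²:  R² = (100 + 1200) / 13 = 100
R = √100 = 10  ⇒  r_B = 10 − 5 = 5

rB=5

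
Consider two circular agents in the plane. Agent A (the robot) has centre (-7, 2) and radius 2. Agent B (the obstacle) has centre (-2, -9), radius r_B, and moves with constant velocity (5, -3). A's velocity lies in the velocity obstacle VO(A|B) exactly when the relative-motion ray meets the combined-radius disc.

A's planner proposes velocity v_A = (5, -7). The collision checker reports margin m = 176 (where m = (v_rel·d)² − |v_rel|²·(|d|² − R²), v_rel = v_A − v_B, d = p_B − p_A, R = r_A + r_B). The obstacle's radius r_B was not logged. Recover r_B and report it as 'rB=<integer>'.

m = 176
d = (5, -11);  v_rel = (0, -4),  |v_rel|² = 16
v_rel×d = (0)·(-11) − (-4)·(5) = 20
since m = R²·16 − 20²:  R² = (400 + 176) / 16 = 36
R = √36 = 6  ⇒  r_B = 6 − 2 = 4

rB=4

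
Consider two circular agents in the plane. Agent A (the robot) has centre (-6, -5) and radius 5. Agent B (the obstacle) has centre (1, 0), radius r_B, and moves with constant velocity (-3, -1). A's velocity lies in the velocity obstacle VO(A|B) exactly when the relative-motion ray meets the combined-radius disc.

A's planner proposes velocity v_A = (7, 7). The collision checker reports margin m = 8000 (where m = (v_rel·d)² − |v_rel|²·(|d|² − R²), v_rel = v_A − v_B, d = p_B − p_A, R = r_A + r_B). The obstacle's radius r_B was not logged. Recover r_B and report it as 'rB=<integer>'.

m = 8000
d = (7, 5);  v_rel = (10, 8),  |v_rel|² = 164
v_rel×d = (10)·(5) − (8)·(7) = -6
since m = R²·164 − (-6)²:  R² = (36 + 8000) / 164 = 49
R = √49 = 7  ⇒  r_B = 7 − 5 = 2

rB=2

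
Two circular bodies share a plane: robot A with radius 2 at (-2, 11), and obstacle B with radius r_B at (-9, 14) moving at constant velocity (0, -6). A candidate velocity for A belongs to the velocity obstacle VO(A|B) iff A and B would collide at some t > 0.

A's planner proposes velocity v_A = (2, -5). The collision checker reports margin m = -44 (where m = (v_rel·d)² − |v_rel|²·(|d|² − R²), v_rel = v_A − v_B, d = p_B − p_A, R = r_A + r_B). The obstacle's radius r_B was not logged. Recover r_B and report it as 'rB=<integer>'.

m = -44
d = (-7, 3);  v_rel = (2, 1),  |v_rel|² = 5
v_rel×d = (2)·(3) − (1)·(-7) = 13
since m = R²·5 − 13²:  R² = (169 + -44) / 5 = 25
R = √25 = 5  ⇒  r_B = 5 − 2 = 3

rB=3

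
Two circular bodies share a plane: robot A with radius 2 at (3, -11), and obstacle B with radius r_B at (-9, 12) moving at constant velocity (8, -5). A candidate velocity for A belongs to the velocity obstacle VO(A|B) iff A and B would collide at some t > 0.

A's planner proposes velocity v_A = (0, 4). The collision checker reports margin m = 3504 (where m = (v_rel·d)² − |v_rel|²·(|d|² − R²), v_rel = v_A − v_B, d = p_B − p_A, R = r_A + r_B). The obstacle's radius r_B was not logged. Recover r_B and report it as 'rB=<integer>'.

m = 3504
d = (-12, 23);  v_rel = (-8, 9),  |v_rel|² = 145
v_rel×d = (-8)·(23) − (9)·(-12) = -76
since m = R²·145 − (-76)²:  R² = (5776 + 3504) / 145 = 64
R = √64 = 8  ⇒  r_B = 8 − 2 = 6

rB=6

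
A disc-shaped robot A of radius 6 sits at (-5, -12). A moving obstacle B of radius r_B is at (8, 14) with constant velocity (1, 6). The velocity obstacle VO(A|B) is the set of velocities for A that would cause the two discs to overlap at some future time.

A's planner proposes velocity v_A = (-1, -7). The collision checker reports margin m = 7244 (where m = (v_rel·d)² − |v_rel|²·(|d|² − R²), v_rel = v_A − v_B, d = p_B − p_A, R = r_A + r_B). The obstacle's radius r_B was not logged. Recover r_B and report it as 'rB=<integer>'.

m = 7244
d = (13, 26);  v_rel = (-2, -13),  |v_rel|² = 173
v_rel×d = (-2)·(26) − (-13)·(13) = 117
since m = R²·173 − 117²:  R² = (13689 + 7244) / 173 = 121
R = √121 = 11  ⇒  r_B = 11 − 6 = 5

rB=5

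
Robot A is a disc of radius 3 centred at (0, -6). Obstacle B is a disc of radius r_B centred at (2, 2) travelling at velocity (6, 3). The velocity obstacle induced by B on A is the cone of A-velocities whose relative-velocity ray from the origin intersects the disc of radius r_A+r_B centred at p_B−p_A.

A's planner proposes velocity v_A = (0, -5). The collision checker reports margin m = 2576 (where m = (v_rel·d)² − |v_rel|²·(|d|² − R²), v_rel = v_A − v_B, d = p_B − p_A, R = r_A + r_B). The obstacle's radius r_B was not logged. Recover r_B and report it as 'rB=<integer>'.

m = 2576
d = (2, 8);  v_rel = (-6, -8),  |v_rel|² = 100
v_rel×d = (-6)·(8) − (-8)·(2) = -32
since m = R²·100 − (-32)²:  R² = (1024 + 2576) / 100 = 36
R = √36 = 6  ⇒  r_B = 6 − 3 = 3

rB=3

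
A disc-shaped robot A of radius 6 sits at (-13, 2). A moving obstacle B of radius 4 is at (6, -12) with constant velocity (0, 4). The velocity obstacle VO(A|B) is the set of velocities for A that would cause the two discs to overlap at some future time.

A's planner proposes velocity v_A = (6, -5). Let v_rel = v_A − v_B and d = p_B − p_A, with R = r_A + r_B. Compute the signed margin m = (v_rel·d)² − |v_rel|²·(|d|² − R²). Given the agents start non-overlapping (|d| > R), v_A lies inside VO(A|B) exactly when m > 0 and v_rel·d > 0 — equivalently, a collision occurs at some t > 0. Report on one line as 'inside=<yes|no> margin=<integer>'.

d = (19, -14),  |d|² = 557;  R = 6+4 = 10,  c = 557−10² = 457
v_rel = (6, -9),  |v_rel|² = 117;  v_rel·d = (6)·(19) + (-9)·(-14) = 240
117·t² − 480·t + 457 = 0  ⇒  m = 240² − 117·457 = 4131
m = 4131 > 0,  v_rel·d = 240 > 0  ⇒  inside

inside=yes margin=4131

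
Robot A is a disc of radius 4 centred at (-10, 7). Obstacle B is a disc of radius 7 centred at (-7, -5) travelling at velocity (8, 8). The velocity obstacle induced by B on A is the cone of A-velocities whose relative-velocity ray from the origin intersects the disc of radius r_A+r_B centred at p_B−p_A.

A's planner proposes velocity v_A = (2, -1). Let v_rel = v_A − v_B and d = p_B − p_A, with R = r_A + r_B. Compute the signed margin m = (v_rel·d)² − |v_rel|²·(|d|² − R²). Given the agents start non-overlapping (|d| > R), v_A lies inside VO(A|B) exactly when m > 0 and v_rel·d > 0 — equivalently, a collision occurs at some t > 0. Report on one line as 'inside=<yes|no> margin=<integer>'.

d = (3, -12),  |d|² = 153;  R = 4+7 = 11,  c = 153−11² = 32
v_rel = (-6, -9),  |v_rel|² = 117;  v_rel·d = (-6)·(3) + (-9)·(-12) = 90
117·t² − 180·t + 32 = 0  ⇒  m = 90² − 117·32 = 4356
m = 4356 > 0,  v_rel·d = 90 > 0  ⇒  inside

inside=yes margin=4356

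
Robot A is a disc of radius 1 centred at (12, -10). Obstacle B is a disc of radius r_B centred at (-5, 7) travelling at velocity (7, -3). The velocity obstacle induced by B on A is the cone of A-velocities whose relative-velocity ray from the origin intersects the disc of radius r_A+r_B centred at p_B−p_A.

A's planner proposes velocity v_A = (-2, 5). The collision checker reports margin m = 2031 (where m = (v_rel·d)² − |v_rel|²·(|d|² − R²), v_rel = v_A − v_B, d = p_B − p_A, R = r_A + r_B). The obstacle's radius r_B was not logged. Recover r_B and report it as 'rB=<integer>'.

m = 2031
d = (-17, 17);  v_rel = (-9, 8),  |v_rel|² = 145
v_rel×d = (-9)·(17) − (8)·(-17) = -17
since m = R²·145 − (-17)²:  R² = (289 + 2031) / 145 = 16
R = √16 = 4  ⇒  r_B = 4 − 1 = 3

rB=3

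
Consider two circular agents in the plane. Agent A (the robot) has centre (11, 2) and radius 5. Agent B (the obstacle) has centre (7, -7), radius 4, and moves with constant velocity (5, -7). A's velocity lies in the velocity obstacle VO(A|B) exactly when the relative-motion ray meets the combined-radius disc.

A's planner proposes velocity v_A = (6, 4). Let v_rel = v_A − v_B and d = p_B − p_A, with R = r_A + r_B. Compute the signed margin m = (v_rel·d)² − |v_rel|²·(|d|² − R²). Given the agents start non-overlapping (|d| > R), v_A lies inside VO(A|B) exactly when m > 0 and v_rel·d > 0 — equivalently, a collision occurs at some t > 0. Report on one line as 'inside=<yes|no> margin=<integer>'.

d = (-4, -9),  |d|² = 97;  R = 5+4 = 9,  c = 97−9² = 16
v_rel = (1, 11),  |v_rel|² = 122;  v_rel·d = (1)·(-4) + (11)·(-9) = -103
122·t² + 206·t + 16 = 0  ⇒  m = (-103)² − 122·16 = 8657
m = 8657 > 0,  v_rel·d = -103 < 0  ⇒  outside

inside=no margin=8657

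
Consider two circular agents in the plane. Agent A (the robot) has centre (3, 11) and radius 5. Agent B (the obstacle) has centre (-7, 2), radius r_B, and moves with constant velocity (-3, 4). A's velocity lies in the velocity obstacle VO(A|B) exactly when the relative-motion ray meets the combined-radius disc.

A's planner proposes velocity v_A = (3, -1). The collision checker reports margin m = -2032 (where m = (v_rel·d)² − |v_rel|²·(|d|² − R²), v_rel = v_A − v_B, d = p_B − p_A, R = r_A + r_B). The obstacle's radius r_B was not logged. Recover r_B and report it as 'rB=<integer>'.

m = -2032
d = (-10, -9);  v_rel = (6, -5),  |v_rel|² = 61
v_rel×d = (6)·(-9) − (-5)·(-10) = -104
since m = R²·61 − (-104)²:  R² = (10816 + -2032) / 61 = 144
R = √144 = 12  ⇒  r_B = 12 − 5 = 7

rB=7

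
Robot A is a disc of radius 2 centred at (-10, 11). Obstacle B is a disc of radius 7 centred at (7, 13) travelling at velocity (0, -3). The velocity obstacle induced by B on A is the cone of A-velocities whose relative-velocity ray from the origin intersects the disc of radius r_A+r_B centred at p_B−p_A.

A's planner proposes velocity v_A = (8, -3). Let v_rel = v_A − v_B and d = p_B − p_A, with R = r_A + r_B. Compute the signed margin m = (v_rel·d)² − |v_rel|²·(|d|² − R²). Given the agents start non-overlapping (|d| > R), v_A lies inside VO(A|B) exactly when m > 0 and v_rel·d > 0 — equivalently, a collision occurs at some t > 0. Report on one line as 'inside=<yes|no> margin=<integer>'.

d = (17, 2),  |d|² = 293;  R = 2+7 = 9,  c = 293−9² = 212
v_rel = (8, 0),  |v_rel|² = 64;  v_rel·d = (8)·(17) + (0)·(2) = 136
64·t² − 272·t + 212 = 0  ⇒  m = 136² − 64·212 = 4928
m = 4928 > 0,  v_rel·d = 136 > 0  ⇒  inside

inside=yes margin=4928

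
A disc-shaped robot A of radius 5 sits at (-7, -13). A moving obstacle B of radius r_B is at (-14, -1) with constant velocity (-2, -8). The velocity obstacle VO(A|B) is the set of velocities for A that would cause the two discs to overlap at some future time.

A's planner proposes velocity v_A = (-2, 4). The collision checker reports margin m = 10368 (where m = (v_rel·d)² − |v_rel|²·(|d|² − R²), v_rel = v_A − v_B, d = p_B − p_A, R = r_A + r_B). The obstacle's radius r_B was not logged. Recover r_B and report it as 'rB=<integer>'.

m = 10368
d = (-7, 12);  v_rel = (0, 12),  |v_rel|² = 144
v_rel×d = (0)·(12) − (12)·(-7) = 84
since m = R²·144 − 84²:  R² = (7056 + 10368) / 144 = 121
R = √121 = 11  ⇒  r_B = 11 − 5 = 6

rB=6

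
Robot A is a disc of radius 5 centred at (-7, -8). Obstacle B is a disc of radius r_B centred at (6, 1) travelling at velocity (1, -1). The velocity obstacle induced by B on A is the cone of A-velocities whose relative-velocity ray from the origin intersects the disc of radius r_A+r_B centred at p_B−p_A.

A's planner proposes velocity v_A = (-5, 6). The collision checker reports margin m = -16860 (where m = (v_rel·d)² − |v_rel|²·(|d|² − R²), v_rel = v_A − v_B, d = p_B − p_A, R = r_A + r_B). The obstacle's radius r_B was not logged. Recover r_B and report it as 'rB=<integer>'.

m = -16860
d = (13, 9);  v_rel = (-6, 7),  |v_rel|² = 85
v_rel×d = (-6)·(9) − (7)·(13) = -145
since m = R²·85 − (-145)²:  R² = (21025 + -16860) / 85 = 49
R = √49 = 7  ⇒  r_B = 7 − 5 = 2

rB=2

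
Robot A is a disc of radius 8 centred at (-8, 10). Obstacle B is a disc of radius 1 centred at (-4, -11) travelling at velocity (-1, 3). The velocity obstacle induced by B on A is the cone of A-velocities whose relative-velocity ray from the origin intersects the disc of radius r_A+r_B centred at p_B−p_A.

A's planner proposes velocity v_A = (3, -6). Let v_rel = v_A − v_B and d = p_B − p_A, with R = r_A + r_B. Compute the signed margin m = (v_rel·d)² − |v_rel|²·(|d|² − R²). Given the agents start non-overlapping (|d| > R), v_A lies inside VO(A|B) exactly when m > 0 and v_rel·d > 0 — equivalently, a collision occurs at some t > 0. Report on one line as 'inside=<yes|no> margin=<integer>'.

d = (4, -21),  |d|² = 457;  R = 8+1 = 9,  c = 457−9² = 376
v_rel = (4, -9),  |v_rel|² = 97;  v_rel·d = (4)·(4) + (-9)·(-21) = 205
97·t² − 410·t + 376 = 0  ⇒  m = 205² − 97·376 = 5553
m = 5553 > 0,  v_rel·d = 205 > 0  ⇒  inside

inside=yes margin=5553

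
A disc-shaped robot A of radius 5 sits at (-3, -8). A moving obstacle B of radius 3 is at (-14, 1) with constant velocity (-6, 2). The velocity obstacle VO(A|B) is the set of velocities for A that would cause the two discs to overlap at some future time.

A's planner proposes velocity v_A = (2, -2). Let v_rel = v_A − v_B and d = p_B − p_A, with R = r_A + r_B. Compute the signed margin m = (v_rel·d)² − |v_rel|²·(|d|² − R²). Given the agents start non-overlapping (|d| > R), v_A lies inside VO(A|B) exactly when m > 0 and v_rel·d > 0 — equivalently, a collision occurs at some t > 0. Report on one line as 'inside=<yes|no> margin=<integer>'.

d = (-11, 9),  |d|² = 202;  R = 5+3 = 8,  c = 202−8² = 138
v_rel = (8, -4),  |v_rel|² = 80;  v_rel·d = (8)·(-11) + (-4)·(9) = -124
80·t² + 248·t + 138 = 0  ⇒  m = (-124)² − 80·138 = 4336
m = 4336 > 0,  v_rel·d = -124 < 0  ⇒  outside

inside=no margin=4336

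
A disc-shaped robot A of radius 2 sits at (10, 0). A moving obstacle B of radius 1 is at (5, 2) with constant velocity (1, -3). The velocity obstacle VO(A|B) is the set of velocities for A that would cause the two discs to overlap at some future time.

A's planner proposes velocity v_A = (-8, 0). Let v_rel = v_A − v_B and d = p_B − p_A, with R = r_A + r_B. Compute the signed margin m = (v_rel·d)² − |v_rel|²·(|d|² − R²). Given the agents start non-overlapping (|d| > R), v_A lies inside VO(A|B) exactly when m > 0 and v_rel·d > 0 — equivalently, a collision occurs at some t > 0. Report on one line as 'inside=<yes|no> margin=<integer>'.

d = (-5, 2),  |d|² = 29;  R = 2+1 = 3,  c = 29−3² = 20
v_rel = (-9, 3),  |v_rel|² = 90;  v_rel·d = (-9)·(-5) + (3)·(2) = 51
90·t² − 102·t + 20 = 0  ⇒  m = 51² − 90·20 = 801
m = 801 > 0,  v_rel·d = 51 > 0  ⇒  inside

inside=yes margin=801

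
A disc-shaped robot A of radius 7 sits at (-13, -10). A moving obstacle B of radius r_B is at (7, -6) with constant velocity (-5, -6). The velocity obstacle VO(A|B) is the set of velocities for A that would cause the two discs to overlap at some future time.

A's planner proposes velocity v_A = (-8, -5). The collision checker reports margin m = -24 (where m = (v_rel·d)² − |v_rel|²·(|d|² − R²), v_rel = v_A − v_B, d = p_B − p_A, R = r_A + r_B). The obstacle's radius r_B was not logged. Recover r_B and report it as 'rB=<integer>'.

m = -24
d = (20, 4);  v_rel = (-3, 1),  |v_rel|² = 10
v_rel×d = (-3)·(4) − (1)·(20) = -32
since m = R²·10 − (-32)²:  R² = (1024 + -24) / 10 = 100
R = √100 = 10  ⇒  r_B = 10 − 7 = 3

rB=3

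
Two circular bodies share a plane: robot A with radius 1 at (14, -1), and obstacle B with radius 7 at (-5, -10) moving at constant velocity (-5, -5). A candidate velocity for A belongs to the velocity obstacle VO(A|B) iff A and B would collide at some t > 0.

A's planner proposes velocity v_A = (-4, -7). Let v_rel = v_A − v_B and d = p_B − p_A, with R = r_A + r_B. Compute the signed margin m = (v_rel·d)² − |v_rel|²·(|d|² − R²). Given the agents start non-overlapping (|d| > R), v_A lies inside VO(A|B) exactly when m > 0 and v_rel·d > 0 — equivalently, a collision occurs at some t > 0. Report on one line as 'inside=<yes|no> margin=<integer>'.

d = (-19, -9),  |d|² = 442;  R = 1+7 = 8,  c = 442−8² = 378
v_rel = (1, -2),  |v_rel|² = 5;  v_rel·d = (1)·(-19) + (-2)·(-9) = -1
5·t² + 2·t + 378 = 0  ⇒  m = (-1)² − 5·378 = -1889
m = -1889 < 0,  v_rel·d = -1 < 0  ⇒  outside

inside=no margin=-1889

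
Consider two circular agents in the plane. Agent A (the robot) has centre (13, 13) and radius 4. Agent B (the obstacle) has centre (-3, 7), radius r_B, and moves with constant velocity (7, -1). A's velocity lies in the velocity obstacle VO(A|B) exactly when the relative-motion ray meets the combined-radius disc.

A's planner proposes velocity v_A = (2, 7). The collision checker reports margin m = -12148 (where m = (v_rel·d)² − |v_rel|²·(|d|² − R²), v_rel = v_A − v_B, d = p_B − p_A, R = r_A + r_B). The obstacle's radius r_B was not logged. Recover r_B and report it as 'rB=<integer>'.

m = -12148
d = (-16, -6);  v_rel = (-5, 8),  |v_rel|² = 89
v_rel×d = (-5)·(-6) − (8)·(-16) = 158
since m = R²·89 − 158²:  R² = (24964 + -12148) / 89 = 144
R = √144 = 12  ⇒  r_B = 12 − 4 = 8

rB=8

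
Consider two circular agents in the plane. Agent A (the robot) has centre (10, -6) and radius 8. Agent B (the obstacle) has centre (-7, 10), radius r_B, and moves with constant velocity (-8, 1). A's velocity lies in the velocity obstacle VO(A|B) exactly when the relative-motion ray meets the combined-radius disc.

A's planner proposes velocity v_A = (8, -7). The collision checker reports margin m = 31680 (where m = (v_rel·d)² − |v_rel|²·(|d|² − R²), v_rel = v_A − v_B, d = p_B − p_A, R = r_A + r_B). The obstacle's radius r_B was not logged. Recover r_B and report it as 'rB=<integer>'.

m = 31680
d = (-17, 16);  v_rel = (16, -8),  |v_rel|² = 320
v_rel×d = (16)·(16) − (-8)·(-17) = 120
since m = R²·320 − 120²:  R² = (14400 + 31680) / 320 = 144
R = √144 = 12  ⇒  r_B = 12 − 8 = 4

rB=4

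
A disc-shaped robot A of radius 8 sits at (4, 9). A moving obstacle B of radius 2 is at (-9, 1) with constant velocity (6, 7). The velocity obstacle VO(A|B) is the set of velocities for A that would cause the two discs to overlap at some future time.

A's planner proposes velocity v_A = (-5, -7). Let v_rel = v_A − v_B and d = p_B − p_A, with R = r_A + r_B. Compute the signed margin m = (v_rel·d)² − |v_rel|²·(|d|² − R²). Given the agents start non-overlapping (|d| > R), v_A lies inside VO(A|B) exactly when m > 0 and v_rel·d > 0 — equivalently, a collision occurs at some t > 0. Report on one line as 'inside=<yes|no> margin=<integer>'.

d = (-13, -8),  |d|² = 233;  R = 8+2 = 10,  c = 233−10² = 133
v_rel = (-11, -14),  |v_rel|² = 317;  v_rel·d = (-11)·(-13) + (-14)·(-8) = 255
317·t² − 510·t + 133 = 0  ⇒  m = 255² − 317·133 = 22864
m = 22864 > 0,  v_rel·d = 255 > 0  ⇒  inside

inside=yes margin=22864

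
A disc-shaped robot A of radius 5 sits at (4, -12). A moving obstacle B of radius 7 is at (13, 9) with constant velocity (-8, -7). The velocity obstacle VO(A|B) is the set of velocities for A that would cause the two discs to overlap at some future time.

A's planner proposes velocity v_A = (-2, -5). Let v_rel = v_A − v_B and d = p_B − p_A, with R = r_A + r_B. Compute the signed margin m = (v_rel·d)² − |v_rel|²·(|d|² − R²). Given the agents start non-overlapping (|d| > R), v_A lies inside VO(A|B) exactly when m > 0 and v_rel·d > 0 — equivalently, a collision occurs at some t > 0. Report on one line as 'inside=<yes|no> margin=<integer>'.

d = (9, 21),  |d|² = 522;  R = 5+7 = 12,  c = 522−12² = 378
v_rel = (6, 2),  |v_rel|² = 40;  v_rel·d = (6)·(9) + (2)·(21) = 96
40·t² − 192·t + 378 = 0  ⇒  m = 96² − 40·378 = -5904
m = -5904 < 0,  v_rel·d = 96 > 0  ⇒  outside

inside=no margin=-5904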